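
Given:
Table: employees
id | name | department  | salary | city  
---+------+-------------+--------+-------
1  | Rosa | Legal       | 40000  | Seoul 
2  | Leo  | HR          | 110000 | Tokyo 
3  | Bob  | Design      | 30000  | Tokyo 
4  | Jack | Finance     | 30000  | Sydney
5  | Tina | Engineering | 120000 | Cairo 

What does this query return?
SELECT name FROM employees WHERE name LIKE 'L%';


LIKE 'L%' matches names starting with 'L'
Matching: 1

1 rows:
Leo


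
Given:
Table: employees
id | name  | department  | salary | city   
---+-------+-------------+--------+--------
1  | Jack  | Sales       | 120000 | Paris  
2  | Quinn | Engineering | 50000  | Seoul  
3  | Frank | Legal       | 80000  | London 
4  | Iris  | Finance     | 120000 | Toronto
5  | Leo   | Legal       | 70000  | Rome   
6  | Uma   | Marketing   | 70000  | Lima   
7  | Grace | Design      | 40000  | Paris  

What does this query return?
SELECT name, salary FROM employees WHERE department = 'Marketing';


Filtering: department = 'Marketing'
Matching rows: 1

1 rows:
Uma, 70000


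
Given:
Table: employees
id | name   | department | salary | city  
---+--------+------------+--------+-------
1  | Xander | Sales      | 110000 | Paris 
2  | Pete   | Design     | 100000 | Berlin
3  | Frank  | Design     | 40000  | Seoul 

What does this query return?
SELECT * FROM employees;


SELECT * returns all 3 rows with all columns

3 rows:
1, Xander, Sales, 110000, Paris
2, Pete, Design, 100000, Berlin
3, Frank, Design, 40000, Seoul


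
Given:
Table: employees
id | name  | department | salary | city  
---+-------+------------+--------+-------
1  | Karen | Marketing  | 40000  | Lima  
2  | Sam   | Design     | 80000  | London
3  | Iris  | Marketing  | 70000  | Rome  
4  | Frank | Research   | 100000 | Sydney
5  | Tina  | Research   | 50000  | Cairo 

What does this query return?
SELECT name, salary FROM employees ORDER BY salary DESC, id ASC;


Sorting by salary DESC, then id ASC for ties

5 rows:
Frank, 100000
Sam, 80000
Iris, 70000
Tina, 50000
Karen, 40000


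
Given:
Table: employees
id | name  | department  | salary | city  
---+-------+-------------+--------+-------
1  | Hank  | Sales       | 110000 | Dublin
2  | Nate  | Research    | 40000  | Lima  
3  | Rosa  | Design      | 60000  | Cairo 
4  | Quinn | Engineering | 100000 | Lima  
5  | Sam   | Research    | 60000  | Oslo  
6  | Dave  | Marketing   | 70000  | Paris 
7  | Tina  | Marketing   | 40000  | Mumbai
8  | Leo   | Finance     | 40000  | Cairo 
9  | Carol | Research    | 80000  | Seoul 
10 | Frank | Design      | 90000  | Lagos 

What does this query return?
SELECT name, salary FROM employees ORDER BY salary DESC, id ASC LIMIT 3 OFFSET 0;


Sort by salary DESC (id ASC tiebreak), then skip 0 and take 3
Rows 1 through 3

3 rows:
Hank, 110000
Quinn, 100000
Frank, 90000


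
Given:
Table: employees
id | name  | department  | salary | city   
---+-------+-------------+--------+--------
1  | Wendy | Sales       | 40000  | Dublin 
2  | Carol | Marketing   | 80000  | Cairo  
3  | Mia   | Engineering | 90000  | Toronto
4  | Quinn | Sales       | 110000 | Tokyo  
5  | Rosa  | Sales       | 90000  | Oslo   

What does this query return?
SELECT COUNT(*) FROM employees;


COUNT(*) counts all rows

5


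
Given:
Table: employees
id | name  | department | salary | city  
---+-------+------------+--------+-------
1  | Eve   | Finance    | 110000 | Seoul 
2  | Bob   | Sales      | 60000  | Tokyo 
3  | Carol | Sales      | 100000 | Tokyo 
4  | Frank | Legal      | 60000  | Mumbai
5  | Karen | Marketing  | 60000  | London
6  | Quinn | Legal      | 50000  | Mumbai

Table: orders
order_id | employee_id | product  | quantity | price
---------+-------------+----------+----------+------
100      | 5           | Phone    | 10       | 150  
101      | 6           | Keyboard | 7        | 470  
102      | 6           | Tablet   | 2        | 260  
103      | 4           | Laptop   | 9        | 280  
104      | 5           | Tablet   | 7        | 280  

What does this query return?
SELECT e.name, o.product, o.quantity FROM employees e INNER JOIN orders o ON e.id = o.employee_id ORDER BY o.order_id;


Joining employees.id = orders.employee_id:
  employee Karen (id=5) -> order Phone
  employee Quinn (id=6) -> order Keyboard
  employee Quinn (id=6) -> order Tablet
  employee Frank (id=4) -> order Laptop
  employee Karen (id=5) -> order Tablet


5 rows:
Karen, Phone, 10
Quinn, Keyboard, 7
Quinn, Tablet, 2
Frank, Laptop, 9
Karen, Tablet, 7


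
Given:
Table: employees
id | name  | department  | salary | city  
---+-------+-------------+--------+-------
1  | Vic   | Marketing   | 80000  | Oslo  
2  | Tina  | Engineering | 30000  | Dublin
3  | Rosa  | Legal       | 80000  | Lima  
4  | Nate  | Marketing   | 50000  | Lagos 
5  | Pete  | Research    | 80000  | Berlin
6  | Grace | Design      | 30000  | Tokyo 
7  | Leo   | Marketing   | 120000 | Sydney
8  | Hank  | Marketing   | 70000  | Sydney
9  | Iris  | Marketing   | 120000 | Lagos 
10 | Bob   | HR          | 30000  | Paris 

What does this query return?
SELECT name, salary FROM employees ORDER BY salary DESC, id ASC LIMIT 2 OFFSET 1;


Sort by salary DESC (id ASC tiebreak), then skip 1 and take 2
Rows 2 through 3

2 rows:
Iris, 120000
Vic, 80000


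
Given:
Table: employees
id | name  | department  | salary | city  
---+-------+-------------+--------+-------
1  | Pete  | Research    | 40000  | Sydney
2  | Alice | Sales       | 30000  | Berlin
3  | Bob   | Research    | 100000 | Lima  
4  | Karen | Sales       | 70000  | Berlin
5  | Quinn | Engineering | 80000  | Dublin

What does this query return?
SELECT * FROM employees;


SELECT * returns all 5 rows with all columns

5 rows:
1, Pete, Research, 40000, Sydney
2, Alice, Sales, 30000, Berlin
3, Bob, Research, 100000, Lima
4, Karen, Sales, 70000, Berlin
5, Quinn, Engineering, 80000, Dublin


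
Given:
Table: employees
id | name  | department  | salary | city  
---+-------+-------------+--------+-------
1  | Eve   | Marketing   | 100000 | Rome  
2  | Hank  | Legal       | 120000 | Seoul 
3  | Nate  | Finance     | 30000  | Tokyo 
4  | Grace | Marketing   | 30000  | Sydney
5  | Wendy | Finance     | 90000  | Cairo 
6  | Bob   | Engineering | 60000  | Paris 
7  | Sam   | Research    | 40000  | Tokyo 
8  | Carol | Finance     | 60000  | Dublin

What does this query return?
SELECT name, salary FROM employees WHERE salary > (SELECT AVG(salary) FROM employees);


Subquery: AVG(salary) = 66250.0
Filtering: salary > 66250.0
  Eve (100000) -> MATCH
  Hank (120000) -> MATCH
  Wendy (90000) -> MATCH


3 rows:
Eve, 100000
Hank, 120000
Wendy, 90000


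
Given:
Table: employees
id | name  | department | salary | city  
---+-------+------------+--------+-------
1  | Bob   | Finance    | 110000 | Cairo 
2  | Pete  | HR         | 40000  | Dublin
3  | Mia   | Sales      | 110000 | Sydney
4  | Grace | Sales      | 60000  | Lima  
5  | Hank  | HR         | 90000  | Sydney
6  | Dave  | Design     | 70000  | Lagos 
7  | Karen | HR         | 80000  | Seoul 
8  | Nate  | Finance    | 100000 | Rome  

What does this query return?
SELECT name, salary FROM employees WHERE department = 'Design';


Filtering: department = 'Design'
Matching rows: 1

1 rows:
Dave, 70000


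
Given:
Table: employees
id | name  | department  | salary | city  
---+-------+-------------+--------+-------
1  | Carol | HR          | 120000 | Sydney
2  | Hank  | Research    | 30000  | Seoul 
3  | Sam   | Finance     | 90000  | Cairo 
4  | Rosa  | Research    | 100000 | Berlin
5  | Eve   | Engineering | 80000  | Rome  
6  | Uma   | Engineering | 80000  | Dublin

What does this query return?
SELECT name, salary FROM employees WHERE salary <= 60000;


Filtering: salary <= 60000
Matching: 1 rows

1 rows:
Hank, 30000


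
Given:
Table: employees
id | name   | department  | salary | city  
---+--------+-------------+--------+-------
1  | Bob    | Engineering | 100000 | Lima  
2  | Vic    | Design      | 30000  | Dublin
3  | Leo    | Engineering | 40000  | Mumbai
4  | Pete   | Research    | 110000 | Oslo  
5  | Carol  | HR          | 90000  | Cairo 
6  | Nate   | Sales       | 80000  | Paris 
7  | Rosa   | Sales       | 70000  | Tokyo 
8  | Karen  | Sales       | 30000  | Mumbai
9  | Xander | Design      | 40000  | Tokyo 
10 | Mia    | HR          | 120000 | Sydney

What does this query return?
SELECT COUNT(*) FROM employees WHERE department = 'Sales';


Counting rows where department = 'Sales'
  Nate -> MATCH
  Rosa -> MATCH
  Karen -> MATCH


3


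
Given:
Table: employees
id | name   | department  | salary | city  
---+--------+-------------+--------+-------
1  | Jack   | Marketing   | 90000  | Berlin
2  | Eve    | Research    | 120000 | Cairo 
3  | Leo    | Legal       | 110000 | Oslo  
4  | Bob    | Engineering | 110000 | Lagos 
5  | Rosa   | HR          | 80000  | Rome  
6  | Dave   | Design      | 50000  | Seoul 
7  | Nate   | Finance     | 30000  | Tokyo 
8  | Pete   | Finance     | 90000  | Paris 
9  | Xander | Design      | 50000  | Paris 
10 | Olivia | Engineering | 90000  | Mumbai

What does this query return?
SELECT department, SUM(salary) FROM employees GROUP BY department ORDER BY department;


Summing salary within each department:
  Design: 50000 + 50000 = 100000
  Engineering: 110000 + 90000 = 200000
  Finance: 30000 + 90000 = 120000
  HR: 80000 = 80000
  Legal: 110000 = 110000
  Marketing: 90000 = 90000
  Research: 120000 = 120000


7 groups:
Design, 100000
Engineering, 200000
Finance, 120000
HR, 80000
Legal, 110000
Marketing, 90000
Research, 120000


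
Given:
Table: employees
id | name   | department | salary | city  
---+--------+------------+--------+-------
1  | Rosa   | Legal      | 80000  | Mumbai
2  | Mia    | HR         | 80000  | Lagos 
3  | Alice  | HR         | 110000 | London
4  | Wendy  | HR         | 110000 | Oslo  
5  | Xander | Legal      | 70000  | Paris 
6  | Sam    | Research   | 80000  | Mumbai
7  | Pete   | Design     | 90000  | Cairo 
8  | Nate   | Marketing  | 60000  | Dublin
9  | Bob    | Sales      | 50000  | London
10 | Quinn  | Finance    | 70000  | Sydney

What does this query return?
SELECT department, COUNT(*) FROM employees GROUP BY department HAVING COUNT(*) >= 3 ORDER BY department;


Groups with count >= 3:
  HR: 3 -> PASS
  Design: 1 -> filtered out
  Finance: 1 -> filtered out
  Legal: 2 -> filtered out
  Marketing: 1 -> filtered out
  Research: 1 -> filtered out
  Sales: 1 -> filtered out


1 groups:
HR, 3


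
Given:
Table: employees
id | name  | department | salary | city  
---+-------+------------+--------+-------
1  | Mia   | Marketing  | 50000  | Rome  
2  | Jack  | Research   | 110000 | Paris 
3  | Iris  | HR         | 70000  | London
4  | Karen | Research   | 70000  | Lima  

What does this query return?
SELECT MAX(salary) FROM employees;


Salaries: 50000, 110000, 70000, 70000
MAX = 110000

110000


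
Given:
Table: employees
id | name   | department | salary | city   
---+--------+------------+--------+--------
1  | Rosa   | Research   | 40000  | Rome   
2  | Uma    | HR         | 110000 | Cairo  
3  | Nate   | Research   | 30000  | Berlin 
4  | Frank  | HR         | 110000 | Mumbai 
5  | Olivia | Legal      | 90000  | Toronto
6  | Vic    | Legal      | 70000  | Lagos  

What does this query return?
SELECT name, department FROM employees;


Projecting columns: name, department

6 rows:
Rosa, Research
Uma, HR
Nate, Research
Frank, HR
Olivia, Legal
Vic, Legal


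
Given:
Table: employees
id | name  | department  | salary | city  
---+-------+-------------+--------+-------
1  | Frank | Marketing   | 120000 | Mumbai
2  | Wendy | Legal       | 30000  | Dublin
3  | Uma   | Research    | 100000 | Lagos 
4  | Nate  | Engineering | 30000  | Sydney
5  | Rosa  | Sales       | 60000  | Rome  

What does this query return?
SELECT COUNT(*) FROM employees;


COUNT(*) counts all rows

5


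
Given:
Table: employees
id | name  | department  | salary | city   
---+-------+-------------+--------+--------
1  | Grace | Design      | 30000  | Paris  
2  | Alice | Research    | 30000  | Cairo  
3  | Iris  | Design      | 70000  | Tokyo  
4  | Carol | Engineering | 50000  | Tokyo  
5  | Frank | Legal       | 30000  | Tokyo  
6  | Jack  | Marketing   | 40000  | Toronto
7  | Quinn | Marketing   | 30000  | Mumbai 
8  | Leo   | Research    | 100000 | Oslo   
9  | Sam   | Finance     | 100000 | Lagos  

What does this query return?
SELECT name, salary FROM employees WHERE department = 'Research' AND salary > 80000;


Filtering: department = 'Research' AND salary > 80000
Matching: 1 rows

1 rows:
Leo, 100000


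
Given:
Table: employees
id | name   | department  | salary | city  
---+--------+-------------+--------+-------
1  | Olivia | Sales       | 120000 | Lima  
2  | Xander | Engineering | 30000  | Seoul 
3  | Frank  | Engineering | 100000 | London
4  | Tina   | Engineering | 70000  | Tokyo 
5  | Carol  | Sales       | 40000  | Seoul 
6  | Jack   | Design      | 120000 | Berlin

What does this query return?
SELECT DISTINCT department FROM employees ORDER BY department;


All 'department' values (row order): Sales, Engineering, Engineering, Engineering, Sales, Design
Removing duplicates leaves 3 unique value(s).

3 values:
Design
Engineering
Sales


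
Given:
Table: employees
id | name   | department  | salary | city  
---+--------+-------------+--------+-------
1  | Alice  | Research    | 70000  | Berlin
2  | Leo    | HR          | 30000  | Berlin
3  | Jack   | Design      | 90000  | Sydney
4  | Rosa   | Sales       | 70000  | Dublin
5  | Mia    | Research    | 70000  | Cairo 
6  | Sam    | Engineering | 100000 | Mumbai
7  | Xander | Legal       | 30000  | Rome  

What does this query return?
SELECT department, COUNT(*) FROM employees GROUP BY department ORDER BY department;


Assigning each row to its department group:
  Alice -> Research
  Leo -> HR
  Jack -> Design
  Rosa -> Sales
  Mia -> Research
  Sam -> Engineering
  Xander -> Legal


6 groups:
Design, 1
Engineering, 1
HR, 1
Legal, 1
Research, 2
Sales, 1


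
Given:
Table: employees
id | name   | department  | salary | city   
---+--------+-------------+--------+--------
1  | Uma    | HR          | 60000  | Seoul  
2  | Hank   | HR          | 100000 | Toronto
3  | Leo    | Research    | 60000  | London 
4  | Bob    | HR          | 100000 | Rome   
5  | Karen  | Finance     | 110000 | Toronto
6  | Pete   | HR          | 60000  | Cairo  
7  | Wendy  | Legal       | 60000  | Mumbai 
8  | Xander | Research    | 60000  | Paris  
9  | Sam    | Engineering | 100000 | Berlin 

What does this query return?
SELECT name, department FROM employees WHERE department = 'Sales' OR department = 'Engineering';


Filtering: department = 'Sales' OR 'Engineering'
Matching: 1 rows

1 rows:
Sam, Engineering


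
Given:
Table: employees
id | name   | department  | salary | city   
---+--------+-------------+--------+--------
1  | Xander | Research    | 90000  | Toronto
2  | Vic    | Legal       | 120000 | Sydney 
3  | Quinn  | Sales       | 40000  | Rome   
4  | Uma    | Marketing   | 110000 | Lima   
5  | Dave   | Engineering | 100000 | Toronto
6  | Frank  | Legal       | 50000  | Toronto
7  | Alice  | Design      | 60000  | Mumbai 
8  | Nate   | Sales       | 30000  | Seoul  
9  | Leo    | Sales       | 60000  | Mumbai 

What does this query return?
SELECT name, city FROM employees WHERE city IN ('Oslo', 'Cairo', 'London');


Filtering: city IN ('Oslo', 'Cairo', 'London')
Matching: 0 rows

Empty result set (0 rows)


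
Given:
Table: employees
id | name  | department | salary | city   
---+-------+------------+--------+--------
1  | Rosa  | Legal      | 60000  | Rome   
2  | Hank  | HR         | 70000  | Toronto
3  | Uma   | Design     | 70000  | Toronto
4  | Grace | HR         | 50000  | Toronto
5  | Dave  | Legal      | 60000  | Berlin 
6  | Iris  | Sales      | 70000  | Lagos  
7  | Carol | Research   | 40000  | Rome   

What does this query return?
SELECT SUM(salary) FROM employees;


SUM(salary) = 60000 + 70000 + 70000 + 50000 + 60000 + 70000 + 40000 = 420000

420000


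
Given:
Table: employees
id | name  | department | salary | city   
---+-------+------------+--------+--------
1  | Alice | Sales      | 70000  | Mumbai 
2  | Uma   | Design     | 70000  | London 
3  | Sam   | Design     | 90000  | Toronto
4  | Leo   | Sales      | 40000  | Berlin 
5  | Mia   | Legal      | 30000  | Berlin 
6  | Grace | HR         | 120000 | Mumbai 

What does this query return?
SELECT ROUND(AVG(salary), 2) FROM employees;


SUM(salary) = 420000
COUNT = 6
ROUND(AVG, 2) = ROUND(420000 / 6, 2) = 70000.0

70000.0


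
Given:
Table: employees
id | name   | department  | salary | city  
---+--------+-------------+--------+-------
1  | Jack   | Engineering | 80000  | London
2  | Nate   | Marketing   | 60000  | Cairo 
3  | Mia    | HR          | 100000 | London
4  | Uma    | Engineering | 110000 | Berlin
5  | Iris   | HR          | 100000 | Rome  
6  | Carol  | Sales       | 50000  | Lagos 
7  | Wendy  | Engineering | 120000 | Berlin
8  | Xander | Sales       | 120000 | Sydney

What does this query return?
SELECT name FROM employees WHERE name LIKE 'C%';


LIKE 'C%' matches names starting with 'C'
Matching: 1

1 rows:
Carol


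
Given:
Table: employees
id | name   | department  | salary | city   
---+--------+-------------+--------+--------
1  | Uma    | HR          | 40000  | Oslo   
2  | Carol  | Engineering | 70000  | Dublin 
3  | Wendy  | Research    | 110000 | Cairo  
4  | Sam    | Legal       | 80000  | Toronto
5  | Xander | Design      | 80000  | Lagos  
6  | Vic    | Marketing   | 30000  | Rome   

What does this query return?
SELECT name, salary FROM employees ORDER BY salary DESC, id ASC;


Sorting by salary DESC, then id ASC for ties

6 rows:
Wendy, 110000
Sam, 80000
Xander, 80000
Carol, 70000
Uma, 40000
Vic, 30000


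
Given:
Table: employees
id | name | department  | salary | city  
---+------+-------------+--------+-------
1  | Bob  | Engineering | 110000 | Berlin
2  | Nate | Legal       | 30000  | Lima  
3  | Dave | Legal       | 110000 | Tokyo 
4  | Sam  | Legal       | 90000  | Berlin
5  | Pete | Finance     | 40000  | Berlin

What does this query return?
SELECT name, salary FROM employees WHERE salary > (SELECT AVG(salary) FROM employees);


Subquery: AVG(salary) = 76000.0
Filtering: salary > 76000.0
  Bob (110000) -> MATCH
  Dave (110000) -> MATCH
  Sam (90000) -> MATCH


3 rows:
Bob, 110000
Dave, 110000
Sam, 90000


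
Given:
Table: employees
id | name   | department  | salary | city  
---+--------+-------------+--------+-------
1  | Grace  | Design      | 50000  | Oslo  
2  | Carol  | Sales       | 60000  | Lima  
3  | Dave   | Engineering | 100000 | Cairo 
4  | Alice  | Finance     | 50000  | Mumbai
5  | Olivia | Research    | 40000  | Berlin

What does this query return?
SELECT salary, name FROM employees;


Projecting columns: salary, name

5 rows:
50000, Grace
60000, Carol
100000, Dave
50000, Alice
40000, Olivia


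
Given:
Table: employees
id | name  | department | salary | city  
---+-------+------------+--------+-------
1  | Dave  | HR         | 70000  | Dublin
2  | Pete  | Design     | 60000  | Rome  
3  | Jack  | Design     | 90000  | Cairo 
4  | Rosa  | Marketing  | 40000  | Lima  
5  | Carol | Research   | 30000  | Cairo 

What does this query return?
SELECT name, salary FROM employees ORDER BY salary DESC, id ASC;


Sorting by salary DESC, then id ASC for ties

5 rows:
Jack, 90000
Dave, 70000
Pete, 60000
Rosa, 40000
Carol, 30000


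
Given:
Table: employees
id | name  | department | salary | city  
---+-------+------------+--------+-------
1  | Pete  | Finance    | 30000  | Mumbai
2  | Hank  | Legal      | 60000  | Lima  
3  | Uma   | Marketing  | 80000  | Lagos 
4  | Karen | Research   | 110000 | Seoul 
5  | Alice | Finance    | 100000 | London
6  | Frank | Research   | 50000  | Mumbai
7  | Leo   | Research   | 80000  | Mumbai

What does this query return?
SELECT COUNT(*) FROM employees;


COUNT(*) counts all rows

7


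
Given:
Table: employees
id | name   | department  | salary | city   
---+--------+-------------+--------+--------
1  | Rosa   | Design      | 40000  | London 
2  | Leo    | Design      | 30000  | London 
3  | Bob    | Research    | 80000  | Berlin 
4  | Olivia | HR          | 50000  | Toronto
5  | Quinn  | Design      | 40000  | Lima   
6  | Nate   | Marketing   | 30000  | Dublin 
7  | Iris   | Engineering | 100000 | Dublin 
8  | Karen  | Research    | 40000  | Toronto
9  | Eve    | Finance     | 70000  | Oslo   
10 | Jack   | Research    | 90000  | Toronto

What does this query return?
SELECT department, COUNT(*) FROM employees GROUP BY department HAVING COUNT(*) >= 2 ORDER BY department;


Groups with count >= 2:
  Design: 3 -> PASS
  Research: 3 -> PASS
  Engineering: 1 -> filtered out
  Finance: 1 -> filtered out
  HR: 1 -> filtered out
  Marketing: 1 -> filtered out


2 groups:
Design, 3
Research, 3


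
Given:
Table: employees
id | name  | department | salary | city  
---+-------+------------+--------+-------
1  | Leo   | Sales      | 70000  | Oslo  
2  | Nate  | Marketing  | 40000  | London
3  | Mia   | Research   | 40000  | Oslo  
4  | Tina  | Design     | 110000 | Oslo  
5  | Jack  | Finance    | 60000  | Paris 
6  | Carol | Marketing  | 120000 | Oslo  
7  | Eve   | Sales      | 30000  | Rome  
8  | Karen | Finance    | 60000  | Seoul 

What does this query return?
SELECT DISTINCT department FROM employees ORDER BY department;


All 'department' values (row order): Sales, Marketing, Research, Design, Finance, Marketing, Sales, Finance
Removing duplicates leaves 5 unique value(s).

5 values:
Design
Finance
Marketing
Research
Sales


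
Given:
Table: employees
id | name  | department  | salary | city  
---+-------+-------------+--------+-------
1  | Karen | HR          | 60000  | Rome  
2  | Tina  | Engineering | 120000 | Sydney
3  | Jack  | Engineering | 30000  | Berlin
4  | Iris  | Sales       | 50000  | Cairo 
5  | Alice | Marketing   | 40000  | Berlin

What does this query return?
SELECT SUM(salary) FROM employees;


SUM(salary) = 60000 + 120000 + 30000 + 50000 + 40000 = 300000

300000


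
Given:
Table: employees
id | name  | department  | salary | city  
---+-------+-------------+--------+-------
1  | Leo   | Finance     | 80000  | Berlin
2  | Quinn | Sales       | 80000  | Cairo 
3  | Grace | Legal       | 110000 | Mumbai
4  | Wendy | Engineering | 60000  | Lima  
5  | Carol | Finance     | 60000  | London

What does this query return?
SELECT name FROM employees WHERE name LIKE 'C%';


LIKE 'C%' matches names starting with 'C'
Matching: 1

1 rows:
Carol


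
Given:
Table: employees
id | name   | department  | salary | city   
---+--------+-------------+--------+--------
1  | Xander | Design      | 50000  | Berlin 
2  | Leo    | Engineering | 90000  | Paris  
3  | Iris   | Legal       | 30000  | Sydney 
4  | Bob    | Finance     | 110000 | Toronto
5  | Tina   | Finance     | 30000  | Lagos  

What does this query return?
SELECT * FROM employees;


SELECT * returns all 5 rows with all columns

5 rows:
1, Xander, Design, 50000, Berlin
2, Leo, Engineering, 90000, Paris
3, Iris, Legal, 30000, Sydney
4, Bob, Finance, 110000, Toronto
5, Tina, Finance, 30000, Lagos


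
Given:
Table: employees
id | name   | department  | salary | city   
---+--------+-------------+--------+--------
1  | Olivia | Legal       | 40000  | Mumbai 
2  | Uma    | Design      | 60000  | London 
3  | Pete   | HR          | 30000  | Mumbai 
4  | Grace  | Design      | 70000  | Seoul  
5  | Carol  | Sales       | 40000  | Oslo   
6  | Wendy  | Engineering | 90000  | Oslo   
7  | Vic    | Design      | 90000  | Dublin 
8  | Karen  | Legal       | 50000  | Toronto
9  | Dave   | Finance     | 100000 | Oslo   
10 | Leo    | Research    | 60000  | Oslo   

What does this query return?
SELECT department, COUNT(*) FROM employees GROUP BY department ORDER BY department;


Assigning each row to its department group:
  Olivia -> Legal
  Uma -> Design
  Pete -> HR
  Grace -> Design
  Carol -> Sales
  Wendy -> Engineering
  Vic -> Design
  Karen -> Legal
  Dave -> Finance
  Leo -> Research


7 groups:
Design, 3
Engineering, 1
Finance, 1
HR, 1
Legal, 2
Research, 1
Sales, 1


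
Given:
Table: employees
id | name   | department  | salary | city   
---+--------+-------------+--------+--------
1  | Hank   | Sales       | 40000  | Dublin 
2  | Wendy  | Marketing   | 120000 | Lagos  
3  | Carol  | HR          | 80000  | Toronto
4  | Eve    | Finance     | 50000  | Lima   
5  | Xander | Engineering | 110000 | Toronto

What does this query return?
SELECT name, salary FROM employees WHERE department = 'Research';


Filtering: department = 'Research'
Matching rows: 0

Empty result set (0 rows)


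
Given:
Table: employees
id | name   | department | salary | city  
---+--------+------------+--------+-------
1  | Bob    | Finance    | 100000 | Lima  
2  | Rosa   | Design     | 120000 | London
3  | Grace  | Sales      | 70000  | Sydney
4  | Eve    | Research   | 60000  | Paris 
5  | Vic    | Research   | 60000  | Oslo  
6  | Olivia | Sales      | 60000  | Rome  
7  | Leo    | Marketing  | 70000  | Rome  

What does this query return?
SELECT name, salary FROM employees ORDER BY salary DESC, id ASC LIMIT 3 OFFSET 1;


Sort by salary DESC (id ASC tiebreak), then skip 1 and take 3
Rows 2 through 4

3 rows:
Bob, 100000
Grace, 70000
Leo, 70000


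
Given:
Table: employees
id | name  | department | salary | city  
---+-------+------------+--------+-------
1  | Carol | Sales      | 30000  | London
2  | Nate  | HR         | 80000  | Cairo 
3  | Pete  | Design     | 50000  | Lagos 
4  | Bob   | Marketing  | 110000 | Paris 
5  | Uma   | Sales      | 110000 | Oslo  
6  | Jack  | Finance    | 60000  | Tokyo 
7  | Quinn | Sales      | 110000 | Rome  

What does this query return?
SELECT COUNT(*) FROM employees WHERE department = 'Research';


Counting rows where department = 'Research'


0


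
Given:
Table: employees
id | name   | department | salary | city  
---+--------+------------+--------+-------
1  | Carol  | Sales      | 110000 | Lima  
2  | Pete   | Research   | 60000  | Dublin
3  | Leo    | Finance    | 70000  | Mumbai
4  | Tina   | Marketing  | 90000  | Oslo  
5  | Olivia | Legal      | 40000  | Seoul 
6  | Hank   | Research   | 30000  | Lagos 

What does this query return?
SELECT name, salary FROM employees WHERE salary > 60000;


Filtering: salary > 60000
Matching: 3 rows

3 rows:
Carol, 110000
Leo, 70000
Tina, 90000


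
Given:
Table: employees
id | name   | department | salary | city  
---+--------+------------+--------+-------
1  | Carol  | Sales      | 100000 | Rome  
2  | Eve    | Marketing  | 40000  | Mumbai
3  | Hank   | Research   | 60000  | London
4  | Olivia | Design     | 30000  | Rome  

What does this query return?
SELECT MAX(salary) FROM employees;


Salaries: 100000, 40000, 60000, 30000
MAX = 100000

100000


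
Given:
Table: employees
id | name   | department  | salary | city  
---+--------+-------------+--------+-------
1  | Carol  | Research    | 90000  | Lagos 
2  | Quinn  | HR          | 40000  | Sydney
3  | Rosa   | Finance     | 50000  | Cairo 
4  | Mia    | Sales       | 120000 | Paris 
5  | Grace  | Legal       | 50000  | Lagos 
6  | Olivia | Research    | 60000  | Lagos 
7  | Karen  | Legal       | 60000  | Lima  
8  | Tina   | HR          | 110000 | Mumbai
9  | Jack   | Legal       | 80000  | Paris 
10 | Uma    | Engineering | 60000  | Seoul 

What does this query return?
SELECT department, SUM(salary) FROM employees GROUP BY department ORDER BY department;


Summing salary within each department:
  Engineering: 60000 = 60000
  Finance: 50000 = 50000
  HR: 40000 + 110000 = 150000
  Legal: 50000 + 60000 + 80000 = 190000
  Research: 90000 + 60000 = 150000
  Sales: 120000 = 120000


6 groups:
Engineering, 60000
Finance, 50000
HR, 150000
Legal, 190000
Research, 150000
Sales, 120000


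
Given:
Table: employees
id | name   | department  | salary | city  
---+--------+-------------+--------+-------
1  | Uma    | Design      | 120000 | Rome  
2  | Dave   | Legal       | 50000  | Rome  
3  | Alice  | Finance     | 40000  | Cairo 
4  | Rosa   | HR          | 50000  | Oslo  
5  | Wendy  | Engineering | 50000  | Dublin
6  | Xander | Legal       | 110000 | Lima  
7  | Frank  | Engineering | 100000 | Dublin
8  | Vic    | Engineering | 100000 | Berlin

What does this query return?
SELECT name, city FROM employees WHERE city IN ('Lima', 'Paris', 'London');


Filtering: city IN ('Lima', 'Paris', 'London')
Matching: 1 rows

1 rows:
Xander, Lima


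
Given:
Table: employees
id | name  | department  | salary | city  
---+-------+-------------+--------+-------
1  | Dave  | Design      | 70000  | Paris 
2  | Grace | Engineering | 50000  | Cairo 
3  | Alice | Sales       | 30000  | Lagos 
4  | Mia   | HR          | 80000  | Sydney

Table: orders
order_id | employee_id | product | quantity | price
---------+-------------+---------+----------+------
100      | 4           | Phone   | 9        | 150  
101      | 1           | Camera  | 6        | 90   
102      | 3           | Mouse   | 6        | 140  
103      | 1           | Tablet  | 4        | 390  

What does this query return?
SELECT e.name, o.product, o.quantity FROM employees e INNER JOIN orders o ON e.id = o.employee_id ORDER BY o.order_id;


Joining employees.id = orders.employee_id:
  employee Mia (id=4) -> order Phone
  employee Dave (id=1) -> order Camera
  employee Alice (id=3) -> order Mouse
  employee Dave (id=1) -> order Tablet


4 rows:
Mia, Phone, 9
Dave, Camera, 6
Alice, Mouse, 6
Dave, Tablet, 4


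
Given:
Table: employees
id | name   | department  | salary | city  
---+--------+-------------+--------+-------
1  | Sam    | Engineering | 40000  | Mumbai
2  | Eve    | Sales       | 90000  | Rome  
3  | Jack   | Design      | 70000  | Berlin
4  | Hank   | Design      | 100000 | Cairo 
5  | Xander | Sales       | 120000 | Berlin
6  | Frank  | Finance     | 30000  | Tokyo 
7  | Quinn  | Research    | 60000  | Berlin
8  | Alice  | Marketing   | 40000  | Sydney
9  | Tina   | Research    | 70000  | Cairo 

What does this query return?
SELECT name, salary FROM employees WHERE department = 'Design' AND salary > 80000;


Filtering: department = 'Design' AND salary > 80000
Matching: 1 rows

1 rows:
Hank, 100000


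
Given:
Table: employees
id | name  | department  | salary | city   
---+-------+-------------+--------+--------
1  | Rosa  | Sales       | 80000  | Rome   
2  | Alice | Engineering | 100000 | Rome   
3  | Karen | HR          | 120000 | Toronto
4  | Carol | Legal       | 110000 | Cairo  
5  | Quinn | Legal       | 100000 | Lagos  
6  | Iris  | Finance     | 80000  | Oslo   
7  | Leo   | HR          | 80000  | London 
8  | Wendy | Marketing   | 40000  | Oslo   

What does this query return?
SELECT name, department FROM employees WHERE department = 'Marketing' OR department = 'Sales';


Filtering: department = 'Marketing' OR 'Sales'
Matching: 2 rows

2 rows:
Rosa, Sales
Wendy, Marketing


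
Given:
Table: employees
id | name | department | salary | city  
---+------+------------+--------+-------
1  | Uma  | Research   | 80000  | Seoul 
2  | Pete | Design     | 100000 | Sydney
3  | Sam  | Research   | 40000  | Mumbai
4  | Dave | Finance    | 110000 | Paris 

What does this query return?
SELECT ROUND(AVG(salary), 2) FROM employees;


SUM(salary) = 330000
COUNT = 4
ROUND(AVG, 2) = ROUND(330000 / 4, 2) = 82500.0

82500.0


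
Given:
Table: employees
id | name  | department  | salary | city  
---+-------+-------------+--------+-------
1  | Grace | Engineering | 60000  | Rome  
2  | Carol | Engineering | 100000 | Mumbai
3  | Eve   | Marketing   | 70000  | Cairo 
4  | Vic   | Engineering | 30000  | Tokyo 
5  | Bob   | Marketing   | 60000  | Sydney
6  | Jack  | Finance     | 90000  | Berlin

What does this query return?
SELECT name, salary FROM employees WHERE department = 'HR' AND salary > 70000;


Filtering: department = 'HR' AND salary > 70000
Matching: 0 rows

Empty result set (0 rows)


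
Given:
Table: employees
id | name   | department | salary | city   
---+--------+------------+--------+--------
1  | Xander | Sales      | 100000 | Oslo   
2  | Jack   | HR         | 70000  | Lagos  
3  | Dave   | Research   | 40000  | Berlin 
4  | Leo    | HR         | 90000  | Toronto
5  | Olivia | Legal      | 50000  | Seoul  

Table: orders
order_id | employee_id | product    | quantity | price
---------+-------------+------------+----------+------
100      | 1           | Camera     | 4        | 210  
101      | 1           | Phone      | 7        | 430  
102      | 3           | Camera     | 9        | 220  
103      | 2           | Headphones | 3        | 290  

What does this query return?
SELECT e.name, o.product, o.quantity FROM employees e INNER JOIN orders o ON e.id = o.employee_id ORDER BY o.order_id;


Joining employees.id = orders.employee_id:
  employee Xander (id=1) -> order Camera
  employee Xander (id=1) -> order Phone
  employee Dave (id=3) -> order Camera
  employee Jack (id=2) -> order Headphones


4 rows:
Xander, Camera, 4
Xander, Phone, 7
Dave, Camera, 9
Jack, Headphones, 3


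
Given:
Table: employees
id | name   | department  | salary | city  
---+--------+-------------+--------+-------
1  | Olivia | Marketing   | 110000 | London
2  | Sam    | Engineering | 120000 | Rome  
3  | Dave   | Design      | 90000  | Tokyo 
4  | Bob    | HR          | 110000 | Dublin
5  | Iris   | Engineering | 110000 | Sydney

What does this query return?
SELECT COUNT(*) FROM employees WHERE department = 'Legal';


Counting rows where department = 'Legal'


0


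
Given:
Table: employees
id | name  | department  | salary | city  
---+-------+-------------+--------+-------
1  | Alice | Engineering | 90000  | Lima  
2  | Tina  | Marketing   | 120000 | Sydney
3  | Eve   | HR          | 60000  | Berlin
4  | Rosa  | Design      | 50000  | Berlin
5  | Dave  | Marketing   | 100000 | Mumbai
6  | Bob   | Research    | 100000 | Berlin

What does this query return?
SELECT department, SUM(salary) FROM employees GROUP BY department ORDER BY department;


Summing salary within each department:
  Design: 50000 = 50000
  Engineering: 90000 = 90000
  HR: 60000 = 60000
  Marketing: 120000 + 100000 = 220000
  Research: 100000 = 100000


5 groups:
Design, 50000
Engineering, 90000
HR, 60000
Marketing, 220000
Research, 100000


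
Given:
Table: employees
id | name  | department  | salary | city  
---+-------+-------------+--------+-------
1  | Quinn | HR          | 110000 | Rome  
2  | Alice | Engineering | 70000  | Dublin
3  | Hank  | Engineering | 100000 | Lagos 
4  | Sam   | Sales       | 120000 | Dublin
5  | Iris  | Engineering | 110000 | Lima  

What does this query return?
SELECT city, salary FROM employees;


Projecting columns: city, salary

5 rows:
Rome, 110000
Dublin, 70000
Lagos, 100000
Dublin, 120000
Lima, 110000


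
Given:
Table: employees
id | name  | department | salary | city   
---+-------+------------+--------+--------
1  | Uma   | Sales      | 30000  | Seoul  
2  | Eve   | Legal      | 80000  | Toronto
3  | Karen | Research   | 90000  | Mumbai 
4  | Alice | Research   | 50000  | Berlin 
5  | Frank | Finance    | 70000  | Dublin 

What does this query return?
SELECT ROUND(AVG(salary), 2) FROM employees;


SUM(salary) = 320000
COUNT = 5
ROUND(AVG, 2) = ROUND(320000 / 5, 2) = 64000.0

64000.0


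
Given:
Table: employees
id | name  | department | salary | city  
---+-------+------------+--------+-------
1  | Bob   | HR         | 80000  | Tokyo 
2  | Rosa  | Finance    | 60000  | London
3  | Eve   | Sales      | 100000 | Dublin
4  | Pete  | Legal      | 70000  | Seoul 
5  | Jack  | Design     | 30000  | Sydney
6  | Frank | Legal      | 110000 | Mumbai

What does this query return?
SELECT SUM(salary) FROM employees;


SUM(salary) = 80000 + 60000 + 100000 + 70000 + 30000 + 110000 = 450000

450000


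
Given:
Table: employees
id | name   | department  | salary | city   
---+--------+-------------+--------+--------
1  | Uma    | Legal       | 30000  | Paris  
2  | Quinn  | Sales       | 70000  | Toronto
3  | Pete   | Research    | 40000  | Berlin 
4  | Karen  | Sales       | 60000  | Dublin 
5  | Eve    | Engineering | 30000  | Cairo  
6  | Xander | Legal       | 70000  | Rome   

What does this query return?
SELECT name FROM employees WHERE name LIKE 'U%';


LIKE 'U%' matches names starting with 'U'
Matching: 1

1 rows:
Uma


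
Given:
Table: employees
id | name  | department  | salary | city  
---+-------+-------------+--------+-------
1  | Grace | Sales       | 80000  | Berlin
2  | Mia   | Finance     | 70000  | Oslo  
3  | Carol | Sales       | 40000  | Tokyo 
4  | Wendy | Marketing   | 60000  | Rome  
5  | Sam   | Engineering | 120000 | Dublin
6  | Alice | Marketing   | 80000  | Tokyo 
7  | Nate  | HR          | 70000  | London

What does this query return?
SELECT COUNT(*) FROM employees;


COUNT(*) counts all rows

7


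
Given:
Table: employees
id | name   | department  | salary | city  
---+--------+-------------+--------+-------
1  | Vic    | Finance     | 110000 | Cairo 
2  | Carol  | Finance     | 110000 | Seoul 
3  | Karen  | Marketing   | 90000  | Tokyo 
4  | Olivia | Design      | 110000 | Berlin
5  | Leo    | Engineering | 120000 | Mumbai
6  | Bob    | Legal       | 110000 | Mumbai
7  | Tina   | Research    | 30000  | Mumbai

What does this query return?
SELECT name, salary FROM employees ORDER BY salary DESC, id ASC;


Sorting by salary DESC, then id ASC for ties

7 rows:
Leo, 120000
Vic, 110000
Carol, 110000
Olivia, 110000
Bob, 110000
Karen, 90000
Tina, 30000


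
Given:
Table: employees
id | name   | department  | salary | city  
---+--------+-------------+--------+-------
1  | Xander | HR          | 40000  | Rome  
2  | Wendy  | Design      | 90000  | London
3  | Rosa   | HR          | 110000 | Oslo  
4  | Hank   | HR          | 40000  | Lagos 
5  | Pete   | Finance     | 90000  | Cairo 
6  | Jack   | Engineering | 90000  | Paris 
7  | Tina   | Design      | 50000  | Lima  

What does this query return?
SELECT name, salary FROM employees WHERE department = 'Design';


Filtering: department = 'Design'
Matching rows: 2

2 rows:
Wendy, 90000
Tina, 50000


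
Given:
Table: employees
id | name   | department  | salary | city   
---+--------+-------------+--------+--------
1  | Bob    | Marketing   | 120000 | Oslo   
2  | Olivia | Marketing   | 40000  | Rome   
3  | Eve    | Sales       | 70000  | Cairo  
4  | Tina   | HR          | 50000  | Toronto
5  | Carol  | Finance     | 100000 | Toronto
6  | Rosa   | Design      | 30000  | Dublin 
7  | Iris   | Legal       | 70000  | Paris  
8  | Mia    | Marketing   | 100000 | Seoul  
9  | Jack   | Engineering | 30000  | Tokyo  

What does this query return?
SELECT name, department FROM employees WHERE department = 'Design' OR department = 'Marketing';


Filtering: department = 'Design' OR 'Marketing'
Matching: 4 rows

4 rows:
Bob, Marketing
Olivia, Marketing
Rosa, Design
Mia, Marketing


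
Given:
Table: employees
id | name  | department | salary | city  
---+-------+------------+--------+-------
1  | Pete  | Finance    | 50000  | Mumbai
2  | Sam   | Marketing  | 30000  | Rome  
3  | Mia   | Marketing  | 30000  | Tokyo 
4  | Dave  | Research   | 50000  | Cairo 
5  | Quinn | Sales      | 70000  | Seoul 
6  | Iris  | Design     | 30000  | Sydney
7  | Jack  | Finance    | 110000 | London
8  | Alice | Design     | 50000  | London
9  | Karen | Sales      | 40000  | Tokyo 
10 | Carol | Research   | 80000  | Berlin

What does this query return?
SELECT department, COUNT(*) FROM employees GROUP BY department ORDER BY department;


Assigning each row to its department group:
  Pete -> Finance
  Sam -> Marketing
  Mia -> Marketing
  Dave -> Research
  Quinn -> Sales
  Iris -> Design
  Jack -> Finance
  Alice -> Design
  Karen -> Sales
  Carol -> Research


5 groups:
Design, 2
Finance, 2
Marketing, 2
Research, 2
Sales, 2


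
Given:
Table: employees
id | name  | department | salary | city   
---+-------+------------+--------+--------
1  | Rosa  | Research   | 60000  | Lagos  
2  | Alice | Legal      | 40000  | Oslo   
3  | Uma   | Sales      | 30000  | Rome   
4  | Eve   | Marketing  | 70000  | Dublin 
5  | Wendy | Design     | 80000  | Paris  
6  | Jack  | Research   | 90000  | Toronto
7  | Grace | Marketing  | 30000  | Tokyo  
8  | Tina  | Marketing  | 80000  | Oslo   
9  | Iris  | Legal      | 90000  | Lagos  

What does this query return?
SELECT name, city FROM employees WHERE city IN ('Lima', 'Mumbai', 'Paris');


Filtering: city IN ('Lima', 'Mumbai', 'Paris')
Matching: 1 rows

1 rows:
Wendy, Paris
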